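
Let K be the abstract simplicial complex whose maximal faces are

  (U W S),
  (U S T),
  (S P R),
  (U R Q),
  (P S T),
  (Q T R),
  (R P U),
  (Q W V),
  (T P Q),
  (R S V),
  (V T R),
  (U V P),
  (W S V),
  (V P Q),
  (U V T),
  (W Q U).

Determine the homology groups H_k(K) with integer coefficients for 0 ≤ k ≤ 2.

H_0 = Z,  H_1 = Z^2,  H_2 = Z.

Order the vertices as P < Q < R < S < T < U < V < W. Listing each simplex with vertices in this order, K has dimension 2 with simplices:

  0-simplices (8): P, Q, R, S, T, U, V, W
  1-simplices (24): PQ, PR, PS, PT, PU, PV, QR, QT, QU, QV, QW, RS, RT, RU, RV, ST, SU, SV, SW, TU, TV, UV, UW, VW
  2-simplices (16): PQT, PQV, PRS, PRU, PST, PUV, QRT, QRU, QUW, QVW, RSV, RTV, STU, SUW, SVW, TUV

giving chain groups C_0 ≅ Z^8, C_1 ≅ Z^24, C_2 ≅ Z^16.

The boundary map ∂_1: C_1 → C_0 is given by ∂[p,q] = [q] − [p]. For instance
  ∂PV = V − P.
The resulting 8×24 matrix has rank 7, and its Smith normal form has invariant factors (1,1,1,1,1,1,1).

Boundary ∂_2: C_2 → C_1 maps a triangle to the signed sum of its edges. For instance
  ∂PST = ST − PT + PS,
  ∂QUW = UW − QW + QU.
The resulting 24×16 matrix has rank 15, and its Smith normal form has invariant factors (1,1,1,1,1,1,1,1,1,1,1,1,1,1,1).

From H_k ≅ ker(∂_k) / im(∂_{k+1}) we obtain:

  H_0: rank C_0 − rank ∂_1 = 8 − 7 = 1, and the invariant factors of ∂_1 are all 1, so H_0 = Z.
  H_1: rank ker ∂_1 − rank ∂_2 = (24 − 7) − 15 = 2, and the invariant factors of ∂_2 are all 1, so H_1 = Z^2.
  H_2: rank ker ∂_2 − rank ∂_3 = (16 − 15) − 0 = 1, and there is no ∂_3, so H_2 = Z.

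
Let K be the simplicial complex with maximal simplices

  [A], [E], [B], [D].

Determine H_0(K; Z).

H_0 ≅ Z^4.

K has 4 vertices.
rank ∂_0 = 0, rank ∂_1 = 0 ⇒ b_0 = 4 − 0 − 0 = 4. So H_0 = Z^4.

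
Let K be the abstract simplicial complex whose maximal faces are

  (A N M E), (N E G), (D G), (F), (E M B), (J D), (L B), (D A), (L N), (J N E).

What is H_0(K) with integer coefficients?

H_0 = Z^2.

We work with the vertex ordering A < B < D < E < F < G < J < L < M < N. The simplices of K, each written with vertices in increasing order, are:

  0-simplices (10): A, B, D, E, F, G, J, L, M, N
  1-simplices (17): AD, AE, AM, AN, BE, BL, BM, DG, DJ, EG, EJ, EM, EN, GN, JN, LN, MN
  2-simplices (7): AEM, AEN, AMN, BEM, EGN, EJN, EMN
  3-simplices (1): AEMN

Hence C_0 ≅ Z^10, C_1 ≅ Z^17, C_2 ≅ Z^7, C_3 ≅ Z^1.

Boundary ∂_1: C_1 → C_0 is given by ∂[p,q] = [q] − [p]. For instance
  ∂EN = N − E.
This gives a 10×17 integer matrix of rank 8; reducing to Smith normal form yields diagonal entries (1,1,1,1,1,1,1,1).

Boundary ∂_2: C_2 → C_1 acts by ∂[p,q,r] = [q,r] − [p,r] + [p,q]. For instance
  ∂EJN = JN − EN + EJ,
  ∂EMN = MN − EN + EM.
This gives a 17×7 integer matrix of rank 6; reducing to Smith normal form yields diagonal entries (1,1,1,1,1,1).

Boundary ∂_3: C_3 → C_2 sends each 3-simplex σ to the alternating sum Σ_i (−1)^i (σ with its i-th vertex removed). For instance
  ∂AEMN = EMN − AMN + AEN − AEM.
The resulting 7×1 matrix has rank 1, and its Smith normal form has invariant factors (1).

From H_k ≅ ker(∂_k) / im(∂_{k+1}) we obtain:

  H_0: rank C_0 − rank ∂_1 = 10 − 8 = 2, and the invariant factors of ∂_1 are all 1, so H_0 = Z^2.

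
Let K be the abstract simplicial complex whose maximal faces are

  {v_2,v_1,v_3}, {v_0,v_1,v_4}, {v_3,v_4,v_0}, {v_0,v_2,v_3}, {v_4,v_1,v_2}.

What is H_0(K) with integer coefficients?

We work with the vertex ordering v_0 < v_1 < v_2 < v_3 < v_4. The simplices of K, each written with vertices in increasing order, are:

  0-simplices (5): [v_0], [v_1], [v_2], [v_3], [v_4]
  1-simplices (10): [v_0,v_1], [v_0,v_2], [v_0,v_3], [v_0,v_4], [v_1,v_2], [v_1,v_3], [v_1,v_4], [v_2,v_3], [v_2,v_4], [v_3,v_4]
  2-simplices (5): [v_0,v_1,v_4], [v_0,v_2,v_3], [v_0,v_3,v_4], [v_1,v_2,v_3], [v_1,v_2,v_4]

Hence C_0 ≅ Z^5, C_1 ≅ Z^10, C_2 ≅ Z^5.

The boundary map ∂_1: C_1 → C_0 maps an edge to its endpoints' difference, ∂[p,q] = q − p.
This gives a 5×10 integer matrix of rank 4; reducing to Smith normal form yields diagonal entries (1,1,1,1).

The boundary map ∂_2: C_2 → C_1 sends each 2-simplex [p,q,r] to [q,r] − [p,r] + [p,q]. For instance
  ∂[v_0,v_3,v_4] = [v_3,v_4] − [v_0,v_4] + [v_0,v_3],
  ∂[v_1,v_2,v_3] = [v_2,v_3] − [v_1,v_3] + [v_1,v_2].
As a 10×5 matrix over Z this has rank 5, with invariant factors (1,1,1,1,1).

Reading off H_k = ker ∂_k / im ∂_{k+1}:

  H_0: rank C_0 − rank ∂_1 = 5 − 4 = 1, and the invariant factors of ∂_1 are all 1, so H_0 ≅ Z.

(K is a triangulation of the Möbius band.)

H_0 ≅ Z.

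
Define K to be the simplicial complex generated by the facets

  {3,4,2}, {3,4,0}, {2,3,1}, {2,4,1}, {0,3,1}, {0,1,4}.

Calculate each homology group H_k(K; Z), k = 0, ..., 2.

H_0 ≅ Z,  H_1 = 0,  H_2 ≅ Z.

Fix the vertex order 0 < 1 < 2 < 3 < 4 and write every simplex with vertices in increasing order. Then dim K = 2 and the simplices of K are:

  0-simplices (5): [0], [1], [2], [3], [4]
  1-simplices (9): [0,1], [0,3], [0,4], [1,2], [1,3], [1,4], [2,3], [2,4], [3,4]
  2-simplices (6): [0,1,3], [0,1,4], [0,3,4], [1,2,3], [1,2,4], [2,3,4]

so the chain groups are C_0 ≅ Z^5, C_1 ≅ Z^9, C_2 ≅ Z^6.

∂_1: C_1 → C_0 is given by ∂[p,q] = [q] − [p].
The resulting 5×9 matrix has rank 4, and its Smith normal form has invariant factors (1,1,1,1).

Boundary ∂_2: C_2 → C_1 acts by ∂[p,q,r] = [q,r] − [p,r] + [p,q]. For instance
  ∂[1,2,3] = [2,3] − [1,3] + [1,2],
  ∂[2,3,4] = [3,4] − [2,4] + [2,3].
As a 9×6 matrix over Z this has rank 5, with invariant factors (1,1,1,1,1).

Now H_k = ker ∂_k / im ∂_{k+1}, so:

  H_0: rank C_0 − rank ∂_1 = 5 − 4 = 1, and the invariant factors of ∂_1 are all 1, so H_0 = Z.
  H_1: rank ker ∂_1 − rank ∂_2 = (9 − 4) − 5 = 0, and the invariant factors of ∂_2 are all 1, so H_1 = 0.
  H_2: rank ker ∂_2 − rank ∂_3 = (6 − 5) − 0 = 1, and there is no ∂_3, so H_2 = Z.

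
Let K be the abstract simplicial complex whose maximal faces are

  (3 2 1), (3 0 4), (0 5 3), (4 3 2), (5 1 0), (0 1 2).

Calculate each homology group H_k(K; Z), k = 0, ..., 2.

H_0 ≅ Z,  H_1 ≅ Z,  H_2 = 0.

We work with the vertex ordering 0 < 1 < 2 < 3 < 4 < 5. The simplices of K, each written with vertices in increasing order, are:

  0-simplices (6): [0], [1], [2], [3], [4], [5]
  1-simplices (12): [0,1], [0,2], [0,3], [0,4], [0,5], [1,2], [1,3], [1,5], [2,3], [2,4], [3,4], [3,5]
  2-simplices (6): [0,1,2], [0,1,5], [0,3,4], [0,3,5], [1,2,3], [2,3,4]

Hence C_0 ≅ Z^6, C_1 ≅ Z^12, C_2 ≅ Z^6.

∂_1: C_1 → C_0 is given by ∂[p,q] = [q] − [p]. For instance
  ∂[1,2] = [2] − [1].
The resulting 6×12 matrix has rank 5, and its Smith normal form has invariant factors (1,1,1,1,1).

Boundary ∂_2: C_2 → C_1 maps a triangle to the signed sum of its edges. For instance
  ∂[0,3,4] = [3,4] − [0,4] + [0,3],
  ∂[2,3,4] = [3,4] − [2,4] + [2,3].
This gives a 12×6 integer matrix of rank 6; reducing to Smith normal form yields diagonal entries (1,1,1,1,1,1).

Reading off H_k = ker ∂_k / im ∂_{k+1}:

  H_0: rank C_0 − rank ∂_1 = 6 − 5 = 1, and the invariant factors of ∂_1 are all 1, so H_0 ≅ Z.
  H_1: rank ker ∂_1 − rank ∂_2 = (12 − 5) − 6 = 1, and the invariant factors of ∂_2 are all 1, so H_1 ≅ Z.
  H_2: rank ker ∂_2 − rank ∂_3 = (6 − 6) − 0 = 0, and there is no ∂_3, so H_2 ≅ 0.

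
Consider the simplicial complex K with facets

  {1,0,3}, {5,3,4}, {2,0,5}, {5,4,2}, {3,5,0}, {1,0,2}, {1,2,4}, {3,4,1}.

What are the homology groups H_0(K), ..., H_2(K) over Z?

We work with the vertex ordering 0 < 1 < 2 < 3 < 4 < 5. The simplices of K, each written with vertices in increasing order, are:

  0-simplices (6): [0], [1], [2], [3], [4], [5]
  1-simplices (12): [0,1], [0,2], [0,3], [0,5], [1,2], [1,3], [1,4], [2,4], [2,5], [3,4], [3,5], [4,5]
  2-simplices (8): [0,1,2], [0,1,3], [0,2,5], [0,3,5], [1,2,4], [1,3,4], [2,4,5], [3,4,5]

so the chain groups are C_0 ≅ Z^6, C_1 ≅ Z^12, C_2 ≅ Z^8.

Boundary ∂_1: C_1 → C_0 sends each edge [p,q] (with p < q) to q − p. For instance
  ∂[2,5] = [5] − [2].
As a 6×12 matrix over Z this has rank 5, with invariant factors (1,1,1,1,1).

Boundary ∂_2: C_2 → C_1 acts by ∂[p,q,r] = [q,r] − [p,r] + [p,q]. For instance
  ∂[0,1,3] = [1,3] − [0,3] + [0,1],
  ∂[1,2,4] = [2,4] − [1,4] + [1,2].
As a 12×8 matrix over Z this has rank 7, with invariant factors (1,1,1,1,1,1,1).

Computing H_k = (kernel of ∂_k) / (image of ∂_{k+1}):

  H_0: rank C_0 − rank ∂_1 = 6 − 5 = 1, and the invariant factors of ∂_1 are all 1, so H_0 ≅ Z.
  H_1: rank ker ∂_1 − rank ∂_2 = (12 − 5) − 7 = 0, and the invariant factors of ∂_2 are all 1, so H_1 ≅ 0.
  H_2: rank ker ∂_2 − rank ∂_3 = (8 − 7) − 0 = 1, and there is no ∂_3, so H_2 ≅ Z.

H_0 = Z,  H_1 = 0,  H_2 = Z.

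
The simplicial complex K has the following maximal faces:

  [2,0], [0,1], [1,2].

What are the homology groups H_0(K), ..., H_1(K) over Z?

H_0 ≅ Z,  H_1 ≅ Z.

K has 3 vertices, 3 edges.
rank ∂_0 = 0, rank ∂_1 = 2 ⇒ b_0 = 3 − 0 − 2 = 1; all invariant factors of ∂_1 are 1 so no torsion. So H_0 ≅ Z.
rank ∂_1 = 2, rank ∂_2 = 0 ⇒ b_1 = 3 − 2 − 0 = 1. So H_1 ≅ Z.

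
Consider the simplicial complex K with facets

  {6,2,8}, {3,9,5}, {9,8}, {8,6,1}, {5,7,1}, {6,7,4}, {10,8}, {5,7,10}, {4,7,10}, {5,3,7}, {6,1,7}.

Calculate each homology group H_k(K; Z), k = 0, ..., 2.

Take the total order 1 < 2 < 3 < 4 < 5 < 6 < 7 < 8 < 9 < 10 on the vertex set. Then K (dimension 2) consists of the simplices:

  0-simplices (10): [1], [2], [3], [4], [5], [6], [7], [8], [9], [10]
  1-simplices (20): [1,5], [1,6], [1,7], [1,8], [2,6], [2,8], [3,5], [3,7], [3,9], [4,6], [4,7], [4,10], [5,7], [5,9], [5,10], [6,7], [6,8], [7,10], [8,9], [8,10]
  2-simplices (9): [1,5,7], [1,6,7], [1,6,8], [2,6,8], [3,5,7], [3,5,9], [4,6,7], [4,7,10], [5,7,10]

Hence C_0 ≅ Z^10, C_1 ≅ Z^20, C_2 ≅ Z^9.

∂_1: C_1 → C_0 is given by ∂[p,q] = [q] − [p]. For instance
  ∂[3,9] = [9] − [3].
As a 10×20 matrix over Z this has rank 9, with invariant factors (1,1,1,1,1,1,1,1,1).

∂_2: C_2 → C_1 acts by ∂[p,q,r] = [q,r] − [p,r] + [p,q]. For instance
  ∂[1,6,8] = [6,8] − [1,8] + [1,6],
  ∂[1,6,7] = [6,7] − [1,7] + [1,6].
As a 20×9 matrix over Z this has rank 9, with invariant factors (1,1,1,1,1,1,1,1,1).

Now H_k = ker ∂_k / im ∂_{k+1}, so:

  H_0: rank C_0 − rank ∂_1 = 10 − 9 = 1, and the invariant factors of ∂_1 are all 1, so H_0 = Z.
  H_1: rank ker ∂_1 − rank ∂_2 = (20 − 9) − 9 = 2, and the invariant factors of ∂_2 are all 1, so H_1 = Z^2.
  H_2: rank ker ∂_2 − rank ∂_3 = (9 − 9) − 0 = 0, and there is no ∂_3, so H_2 = 0.

As a check, the Euler characteristic is 10 − 20 + 9 = -1, which agrees with 1 − 2 + 0 = -1.

H_0 = Z,  H_1 = Z^2,  H_2 = 0.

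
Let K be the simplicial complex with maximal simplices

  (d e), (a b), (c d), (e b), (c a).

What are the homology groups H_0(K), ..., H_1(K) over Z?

Order the vertices as a < b < c < d < e. Listing each simplex with vertices in this order, K has dimension 1 with simplices:

  0-simplices (5): a, b, c, d, e
  1-simplices (5): ab, ac, be, cd, de

so the chain groups are C_0 ≅ Z^5, C_1 ≅ Z^5.

The boundary map ∂_1: C_1 → C_0 is given by ∂[p,q] = [q] − [p]. For instance
  ∂de = e − d.
This gives a 5×5 integer matrix of rank 4; reducing to Smith normal form yields diagonal entries (1,1,1,1).

From H_k ≅ ker(∂_k) / im(∂_{k+1}) we obtain:

  H_0: rank C_0 − rank ∂_1 = 5 − 4 = 1, and the invariant factors of ∂_1 are all 1, so H_0 ≅ Z.
  H_1: rank ker ∂_1 − rank ∂_2 = (5 − 4) − 0 = 1, and there is no ∂_2, so H_1 ≅ Z.

(K is a triangulation of the circle S^1.)

H_0 = Z,  H_1 = Z.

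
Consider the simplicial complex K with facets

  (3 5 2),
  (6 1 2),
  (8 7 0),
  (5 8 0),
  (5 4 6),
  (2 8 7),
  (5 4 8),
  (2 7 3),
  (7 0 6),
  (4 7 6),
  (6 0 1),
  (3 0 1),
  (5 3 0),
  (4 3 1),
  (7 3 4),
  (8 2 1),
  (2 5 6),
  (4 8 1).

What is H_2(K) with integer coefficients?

Fix the vertex order 0 < 1 < 2 < 3 < 4 < 5 < 6 < 7 < 8 and write every simplex with vertices in increasing order. Then dim K = 2 and the simplices of K are:

  0-simplices (9): [0], [1], [2], [3], [4], [5], [6], [7], [8]
  1-simplices (27): (27 of them)
  2-simplices (18): [0,1,3], [0,1,6], [0,3,5], [0,5,8], [0,6,7], [0,7,8], [1,2,6], [1,2,8], [1,3,4], [1,4,8], [2,3,5], [2,3,7], [2,5,6], [2,7,8], [3,4,7], [4,5,6], [4,5,8], [4,6,7]

so the chain groups are C_0 ≅ Z^9, C_1 ≅ Z^27, C_2 ≅ Z^18.

The boundary map ∂_1: C_1 → C_0 maps an edge to its endpoints' difference, ∂[p,q] = q − p.
The 9×27 boundary matrix has rank 8 and Smith normal form diag(1,1,1,1,1,1,1,1).

The boundary map ∂_2: C_2 → C_1 sends each 2-simplex [p,q,r] to [q,r] − [p,r] + [p,q]. For instance
  ∂[0,5,8] = [5,8] − [0,8] + [0,5],
  ∂[0,3,5] = [3,5] − [0,5] + [0,3].
The 27×18 boundary matrix has rank 17 and Smith normal form diag(1,1,1,1,1,1,1,1,1,1,1,1,1,1,1,1,1).

Computing H_k = (kernel of ∂_k) / (image of ∂_{k+1}):

  H_2: rank ker ∂_2 − rank ∂_3 = (18 − 17) − 0 = 1, and there is no ∂_3, so H_2 ≅ Z.

(K is a triangulation of the torus T^2.)

H_2 ≅ Z.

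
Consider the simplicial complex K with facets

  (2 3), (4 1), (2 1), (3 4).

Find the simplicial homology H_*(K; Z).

H_0 ≅ Z,  H_1 ≅ Z.

Take the total order 1 < 2 < 3 < 4 on the vertex set. Then K (dimension 1) consists of the simplices:

  0-simplices (4): [1], [2], [3], [4]
  1-simplices (4): [1,2], [1,4], [2,3], [3,4]

so the chain groups are C_0 ≅ Z^4, C_1 ≅ Z^4.

∂_1: C_1 → C_0 sends each edge [p,q] (with p < q) to q − p.
This gives a 4×4 integer matrix of rank 3; reducing to Smith normal form yields diagonal entries (1,1,1).

From H_k ≅ ker(∂_k) / im(∂_{k+1}) we obtain:

  H_0: rank C_0 − rank ∂_1 = 4 − 3 = 1, and the invariant factors of ∂_1 are all 1, so H_0 ≅ Z.
  H_1: rank ker ∂_1 − rank ∂_2 = (4 − 3) − 0 = 1, and there is no ∂_2, so H_1 ≅ Z.

As a check, the Euler characteristic is 4 − 4 = 0, which agrees with 1 − 1 = 0.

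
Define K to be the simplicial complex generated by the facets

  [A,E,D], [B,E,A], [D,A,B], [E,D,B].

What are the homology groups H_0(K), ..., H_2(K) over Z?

We work with the vertex ordering A < B < D < E. The simplices of K, each written with vertices in increasing order, are:

  0-simplices (4): A, B, D, E
  1-simplices (6): AB, AD, AE, BD, BE, DE
  2-simplices (4): ABD, ABE, ADE, BDE

giving chain groups C_0 ≅ Z^4, C_1 ≅ Z^6, C_2 ≅ Z^4.

Boundary ∂_1: C_1 → C_0 sends each edge [p,q] (with p < q) to q − p. For instance
  ∂AD = D − A.
The 4×6 boundary matrix has rank 3 and Smith normal form diag(1,1,1).

The boundary map ∂_2: C_2 → C_1 acts by ∂[p,q,r] = [q,r] − [p,r] + [p,q]. For instance
  ∂BDE = DE − BE + BD,
  ∂ABE = BE − AE + AB.
The 6×4 boundary matrix has rank 3 and Smith normal form diag(1,1,1).

Now H_k = ker ∂_k / im ∂_{k+1}, so:

  H_0: rank C_0 − rank ∂_1 = 4 − 3 = 1, and the invariant factors of ∂_1 are all 1, so H_0 ≅ Z.
  H_1: rank ker ∂_1 − rank ∂_2 = (6 − 3) − 3 = 0, and the invariant factors of ∂_2 are all 1, so H_1 ≅ 0.
  H_2: rank ker ∂_2 − rank ∂_3 = (4 − 3) − 0 = 1, and there is no ∂_3, so H_2 ≅ Z.

As a check, the Euler characteristic is 4 − 6 + 4 = 2, which agrees with 1 − 0 + 1 = 2.

H_0 ≅ Z,  H_1 = 0,  H_2 ≅ Z.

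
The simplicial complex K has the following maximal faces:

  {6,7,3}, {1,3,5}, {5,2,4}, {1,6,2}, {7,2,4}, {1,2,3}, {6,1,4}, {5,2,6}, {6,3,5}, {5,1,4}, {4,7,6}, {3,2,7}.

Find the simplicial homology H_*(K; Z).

H_0 = Z,  H_1 = Z_2,  H_2 = 0.

Fix the vertex order 1 < 2 < 3 < 4 < 5 < 6 < 7 and write every simplex with vertices in increasing order. Then dim K = 2 and the simplices of K are:

  0-simplices (7): [1], [2], [3], [4], [5], [6], [7]
  1-simplices (18): [1,2], [1,3], [1,4], [1,5], [1,6], [2,3], [2,4], [2,5], [2,6], [2,7], [3,5], [3,6], [3,7], [4,5], [4,6], [4,7], [5,6], [6,7]
  2-simplices (12): [1,2,3], [1,2,6], [1,3,5], [1,4,5], [1,4,6], [2,3,7], [2,4,5], [2,4,7], [2,5,6], [3,5,6], [3,6,7], [4,6,7]

giving chain groups C_0 ≅ Z^7, C_1 ≅ Z^18, C_2 ≅ Z^12.

∂_1: C_1 → C_0 maps an edge to its endpoints' difference, ∂[p,q] = q − p. For instance
  ∂[4,7] = [7] − [4].
The 7×18 boundary matrix has rank 6 and Smith normal form diag(1,1,1,1,1,1).

The boundary map ∂_2: C_2 → C_1 maps a triangle to the signed sum of its edges. For instance
  ∂[1,2,3] = [2,3] − [1,3] + [1,2],
  ∂[4,6,7] = [6,7] − [4,7] + [4,6].
The 18×12 boundary matrix has rank 12 and Smith normal form diag(1,1,1,1,1,1,1,1,1,1,1,2).

Now H_k = ker ∂_k / im ∂_{k+1}, so:

  H_0: rank C_0 − rank ∂_1 = 7 − 6 = 1, and the invariant factors of ∂_1 are all 1, so H_0 ≅ Z.
  H_1: rank ker ∂_1 − rank ∂_2 = (18 − 6) − 12 = 0, and ∂_2 has invariant factor 2 > 1, so H_1 ≅ Z_2.
  H_2: rank ker ∂_2 − rank ∂_3 = (12 − 12) − 0 = 0, and there is no ∂_3, so H_2 ≅ 0.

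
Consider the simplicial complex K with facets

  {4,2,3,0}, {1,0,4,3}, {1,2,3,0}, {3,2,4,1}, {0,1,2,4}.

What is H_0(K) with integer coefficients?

Fix the vertex order 0 < 1 < 2 < 3 < 4 and write every simplex with vertices in increasing order. Then dim K = 3 and the simplices of K are:

  0-simplices (5): [0], [1], [2], [3], [4]
  1-simplices (10): [0,1], [0,2], [0,3], [0,4], [1,2], [1,3], [1,4], [2,3], [2,4], [3,4]
  2-simplices (10): [0,1,2], [0,1,3], [0,1,4], [0,2,3], [0,2,4], [0,3,4], [1,2,3], [1,2,4], [1,3,4], [2,3,4]
  3-simplices (5): [0,1,2,3], [0,1,2,4], [0,1,3,4], [0,2,3,4], [1,2,3,4]

giving chain groups C_0 ≅ Z^5, C_1 ≅ Z^10, C_2 ≅ Z^10, C_3 ≅ Z^5.

Boundary ∂_1: C_1 → C_0 sends each edge [p,q] (with p < q) to q − p. For instance
  ∂[3,4] = [4] − [3].
The resulting 5×10 matrix has rank 4, and its Smith normal form has invariant factors (1,1,1,1).

Boundary ∂_2: C_2 → C_1 maps a triangle to the signed sum of its edges. For instance
  ∂[0,3,4] = [3,4] − [0,4] + [0,3],
  ∂[1,2,4] = [2,4] − [1,4] + [1,2].
This gives a 10×10 integer matrix of rank 6; reducing to Smith normal form yields diagonal entries (1,1,1,1,1,1).

The boundary map ∂_3: C_3 → C_2 sends each 3-simplex σ to the alternating sum Σ_i (−1)^i (σ with its i-th vertex removed). For instance
  ∂[1,2,3,4] = [2,3,4] − [1,3,4] + [1,2,4] − [1,2,3],
  ∂[0,1,2,3] = [1,2,3] − [0,2,3] + [0,1,3] − [0,1,2].
As a 10×5 matrix over Z this has rank 4, with invariant factors (1,1,1,1).

Now H_k = ker ∂_k / im ∂_{k+1}, so:

  H_0: rank C_0 − rank ∂_1 = 5 − 4 = 1, and the invariant factors of ∂_1 are all 1, so H_0 ≅ Z.

(K is a triangulation of the 3-sphere S^3.)

H_0 ≅ Z.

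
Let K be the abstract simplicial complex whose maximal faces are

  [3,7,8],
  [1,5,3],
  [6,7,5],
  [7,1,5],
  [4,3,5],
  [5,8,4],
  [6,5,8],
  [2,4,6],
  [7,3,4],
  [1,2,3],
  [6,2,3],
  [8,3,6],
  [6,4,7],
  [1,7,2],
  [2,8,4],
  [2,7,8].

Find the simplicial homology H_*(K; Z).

H_0 ≅ Z,  H_1 ≅ Z^2,  H_2 ≅ Z.

We work with the vertex ordering 1 < 2 < 3 < 4 < 5 < 6 < 7 < 8. The simplices of K, each written with vertices in increasing order, are:

  0-simplices (8): [1], [2], [3], [4], [5], [6], [7], [8]
  1-simplices (24): (24 of them)
  2-simplices (16): [1,2,3], [1,2,7], [1,3,5], [1,5,7], [2,3,6], [2,4,6], [2,4,8], [2,7,8], [3,4,5], [3,4,7], [3,6,8], [3,7,8], [4,5,8], [4,6,7], [5,6,7], [5,6,8]

Hence C_0 ≅ Z^8, C_1 ≅ Z^24, C_2 ≅ Z^16.

∂_1: C_1 → C_0 sends each edge [p,q] (with p < q) to q − p.
The 8×24 boundary matrix has rank 7 and Smith normal form diag(1,1,1,1,1,1,1).

The boundary map ∂_2: C_2 → C_1 sends each 2-simplex [p,q,r] to [q,r] − [p,r] + [p,q]. For instance
  ∂[5,6,8] = [6,8] − [5,8] + [5,6],
  ∂[1,3,5] = [3,5] − [1,5] + [1,3].
The 24×16 boundary matrix has rank 15 and Smith normal form diag(1,1,1,1,1,1,1,1,1,1,1,1,1,1,1).

Reading off H_k = ker ∂_k / im ∂_{k+1}:

  H_0: rank C_0 − rank ∂_1 = 8 − 7 = 1, and the invariant factors of ∂_1 are all 1, so H_0 = Z.
  H_1: rank ker ∂_1 − rank ∂_2 = (24 − 7) − 15 = 2, and the invariant factors of ∂_2 are all 1, so H_1 = Z^2.
  H_2: rank ker ∂_2 − rank ∂_3 = (16 − 15) − 0 = 1, and there is no ∂_3, so H_2 = Z.

(K is a triangulation of the torus T^2.)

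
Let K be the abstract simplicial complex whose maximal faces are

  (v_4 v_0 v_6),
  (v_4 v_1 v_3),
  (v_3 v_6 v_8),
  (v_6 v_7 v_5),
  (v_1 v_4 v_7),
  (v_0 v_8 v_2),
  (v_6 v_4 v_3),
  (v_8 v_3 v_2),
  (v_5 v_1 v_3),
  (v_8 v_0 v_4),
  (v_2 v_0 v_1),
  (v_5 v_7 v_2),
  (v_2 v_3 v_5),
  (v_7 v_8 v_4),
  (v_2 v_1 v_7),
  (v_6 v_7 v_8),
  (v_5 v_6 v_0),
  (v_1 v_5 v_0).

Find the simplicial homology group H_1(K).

Fix the vertex order v_0 < v_1 < v_2 < v_3 < v_4 < v_5 < v_6 < v_7 < v_8 and write every simplex with vertices in increasing order. Then dim K = 2 and the simplices of K are:

  0-simplices (9): [v_0], [v_1], [v_2], [v_3], [v_4], [v_5], [v_6], [v_7], [v_8]
  1-simplices (27): (27 of them)
  2-simplices (18): (18 of them)

Hence C_0 ≅ Z^9, C_1 ≅ Z^27, C_2 ≅ Z^18.

The boundary map ∂_1: C_1 → C_0 sends each edge [p,q] (with p < q) to q − p. For instance
  ∂[v_3,v_4] = [v_4] − [v_3].
As a 9×27 matrix over Z this has rank 8, with invariant factors (1,1,1,1,1,1,1,1).

Boundary ∂_2: C_2 → C_1 sends each 2-simplex [p,q,r] to [q,r] − [p,r] + [p,q]. For instance
  ∂[v_0,v_1,v_2] = [v_1,v_2] − [v_0,v_2] + [v_0,v_1],
  ∂[v_6,v_7,v_8] = [v_7,v_8] − [v_6,v_8] + [v_6,v_7].
As a 27×18 matrix over Z this has rank 18, with invariant factors (1,1,1,1,1,1,1,1,1,1,1,1,1,1,1,1,1,2).

From H_k ≅ ker(∂_k) / im(∂_{k+1}) we obtain:

  H_1: rank ker ∂_1 − rank ∂_2 = (27 − 8) − 18 = 1, and ∂_2 has invariant factor 2 > 1, so H_1 ≅ Z ⊕ Z/2.

H_1 ≅ Z ⊕ Z/2.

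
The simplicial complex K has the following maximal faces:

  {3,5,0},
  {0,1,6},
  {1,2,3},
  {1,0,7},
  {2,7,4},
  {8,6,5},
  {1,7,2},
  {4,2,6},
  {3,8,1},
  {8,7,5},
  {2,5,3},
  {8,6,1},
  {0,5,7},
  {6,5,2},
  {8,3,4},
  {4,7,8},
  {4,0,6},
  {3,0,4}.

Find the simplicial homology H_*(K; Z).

H_0 ≅ Z,  H_1 ≅ Z^2,  H_2 ≅ Z.

K has 9 vertices, 27 edges, 18 triangles.
rank ∂_0 = 0, rank ∂_1 = 8 ⇒ b_0 = 9 − 0 − 8 = 1; all invariant factors of ∂_1 are 1 so no torsion. So H_0 = Z.
rank ∂_1 = 8, rank ∂_2 = 17 ⇒ b_1 = 27 − 8 − 17 = 2; all invariant factors of ∂_2 are 1 so no torsion. So H_1 = Z^2.
rank ∂_2 = 17, rank ∂_3 = 0 ⇒ b_2 = 18 − 17 − 0 = 1. So H_2 = Z.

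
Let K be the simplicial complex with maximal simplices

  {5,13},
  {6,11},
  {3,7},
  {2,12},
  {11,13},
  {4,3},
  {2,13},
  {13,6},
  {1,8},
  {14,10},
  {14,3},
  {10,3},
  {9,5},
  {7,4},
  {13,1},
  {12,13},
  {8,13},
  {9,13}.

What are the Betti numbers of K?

K has 14 vertices, 18 edges.
rank ∂_0 = 0, rank ∂_1 = 12 ⇒ b_0 = 14 − 0 − 12 = 2; all invariant factors of ∂_1 are 1 so no torsion. So H_0 ≅ Z^2.
rank ∂_1 = 12, rank ∂_2 = 0 ⇒ b_1 = 18 − 12 − 0 = 6. So H_1 ≅ Z^6.

b_0 = 2, b_1 = 6.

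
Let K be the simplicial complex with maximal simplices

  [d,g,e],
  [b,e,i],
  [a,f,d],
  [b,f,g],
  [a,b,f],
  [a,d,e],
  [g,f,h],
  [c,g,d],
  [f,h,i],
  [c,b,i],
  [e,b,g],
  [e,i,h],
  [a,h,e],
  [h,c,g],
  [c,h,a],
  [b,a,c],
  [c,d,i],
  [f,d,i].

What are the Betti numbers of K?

b_0 = 1, b_1 = 2, b_2 = 1.

Order the vertices as a < b < c < d < e < f < g < h < i. Listing each simplex with vertices in this order, K has dimension 2 with simplices:

  0-simplices (9): a, b, c, d, e, f, g, h, i
  1-simplices (27): ab, ac, ad, ae, af, ah, bc, be, bf, bg, bi, cd, cg, ch, ci, de, df, dg, di, eg, eh, ei, fg, fh, fi, gh, hi
  2-simplices (18): abc, abf, ach, ade, adf, aeh, bci, beg, bei, bfg, cdg, cdi, cgh, deg, dfi, ehi, fgh, fhi

giving chain groups C_0 ≅ Z^9, C_1 ≅ Z^27, C_2 ≅ Z^18.

The boundary map ∂_1: C_1 → C_0 maps an edge to its endpoints' difference, ∂[p,q] = q − p.
This gives a 9×27 integer matrix of rank 8; reducing to Smith normal form yields diagonal entries (1,1,1,1,1,1,1,1).

Boundary ∂_2: C_2 → C_1 acts by ∂[p,q,r] = [q,r] − [p,r] + [p,q]. For instance
  ∂beg = eg − bg + be,
  ∂deg = eg − dg + de.
The 27×18 boundary matrix has rank 17 and Smith normal form diag(1,1,1,1,1,1,1,1,1,1,1,1,1,1,1,1,1).

Computing H_k = (kernel of ∂_k) / (image of ∂_{k+1}):

  H_0: rank C_0 − rank ∂_1 = 9 − 8 = 1, and the invariant factors of ∂_1 are all 1, so H_0 ≅ Z.
  H_1: rank ker ∂_1 − rank ∂_2 = (27 − 8) − 17 = 2, and the invariant factors of ∂_2 are all 1, so H_1 ≅ Z^2.
  H_2: rank ker ∂_2 − rank ∂_3 = (18 − 17) − 0 = 1, and there is no ∂_3, so H_2 ≅ Z.

Hence the Betti numbers are b_0 = 1, b_1 = 2, b_2 = 1.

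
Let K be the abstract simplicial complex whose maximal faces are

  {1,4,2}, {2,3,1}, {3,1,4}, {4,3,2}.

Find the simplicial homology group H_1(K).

Take the total order 1 < 2 < 3 < 4 on the vertex set. Then K (dimension 2) consists of the simplices:

  0-simplices (4): [1], [2], [3], [4]
  1-simplices (6): [1,2], [1,3], [1,4], [2,3], [2,4], [3,4]
  2-simplices (4): [1,2,3], [1,2,4], [1,3,4], [2,3,4]

Hence C_0 ≅ Z^4, C_1 ≅ Z^6, C_2 ≅ Z^4.

∂_1: C_1 → C_0 is given by ∂[p,q] = [q] − [p].
The resulting 4×6 matrix has rank 3, and its Smith normal form has invariant factors (1,1,1).

The boundary map ∂_2: C_2 → C_1 acts by ∂[p,q,r] = [q,r] − [p,r] + [p,q]. For instance
  ∂[1,2,3] = [2,3] − [1,3] + [1,2],
  ∂[1,3,4] = [3,4] − [1,4] + [1,3].
As a 6×4 matrix over Z this has rank 3, with invariant factors (1,1,1).

Now H_k = ker ∂_k / im ∂_{k+1}, so:

  H_1: rank ker ∂_1 − rank ∂_2 = (6 − 3) − 3 = 0, and the invariant factors of ∂_2 are all 1, so H_1 = 0.

(K is a triangulation of the 2-sphere S^2.)

H_1 = 0.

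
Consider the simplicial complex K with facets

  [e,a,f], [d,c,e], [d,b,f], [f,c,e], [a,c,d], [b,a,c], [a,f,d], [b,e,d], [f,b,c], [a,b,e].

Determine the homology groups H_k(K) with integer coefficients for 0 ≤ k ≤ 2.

H_0 = Z,  H_1 = Z/2Z,  H_2 = 0.

Fix the vertex order a < b < c < d < e < f and write every simplex with vertices in increasing order. Then dim K = 2 and the simplices of K are:

  0-simplices (6): a, b, c, d, e, f
  1-simplices (15): ab, ac, ad, ae, af, bc, bd, be, bf, cd, ce, cf, de, df, ef
  2-simplices (10): abc, abe, acd, adf, aef, bcf, bde, bdf, cde, cef

giving chain groups C_0 ≅ Z^6, C_1 ≅ Z^15, C_2 ≅ Z^10.

∂_1: C_1 → C_0 is given by ∂[p,q] = [q] − [p]. For instance
  ∂be = e − b.
As a 6×15 matrix over Z this has rank 5, with invariant factors (1,1,1,1,1).

∂_2: C_2 → C_1 maps a triangle to the signed sum of its edges. For instance
  ∂bcf = cf − bf + bc,
  ∂adf = df − af + ad.
As a 15×10 matrix over Z this has rank 10, with invariant factors (1,1,1,1,1,1,1,1,1,2).

From H_k ≅ ker(∂_k) / im(∂_{k+1}) we obtain:

  H_0: rank C_0 − rank ∂_1 = 6 − 5 = 1, and the invariant factors of ∂_1 are all 1, so H_0 = Z.
  H_1: rank ker ∂_1 − rank ∂_2 = (15 − 5) − 10 = 0, and ∂_2 has invariant factor 2 > 1, so H_1 = Z/2Z.
  H_2: rank ker ∂_2 − rank ∂_3 = (10 − 10) − 0 = 0, and there is no ∂_3, so H_2 = 0.

(K is a triangulation of the real projective plane RP^2.)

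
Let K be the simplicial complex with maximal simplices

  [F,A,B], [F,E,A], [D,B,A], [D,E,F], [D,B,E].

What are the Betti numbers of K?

We work with the vertex ordering A < B < D < E < F. The simplices of K, each written with vertices in increasing order, are:

  0-simplices (5): A, B, D, E, F
  1-simplices (10): AB, AD, AE, AF, BD, BE, BF, DE, DF, EF
  2-simplices (5): ABD, ABF, AEF, BDE, DEF

giving chain groups C_0 ≅ Z^5, C_1 ≅ Z^10, C_2 ≅ Z^5.

The boundary map ∂_1: C_1 → C_0 is given by ∂[p,q] = [q] − [p]. For instance
  ∂DE = E − D.
The 5×10 boundary matrix has rank 4 and Smith normal form diag(1,1,1,1).

∂_2: C_2 → C_1 maps a triangle to the signed sum of its edges. For instance
  ∂ABD = BD − AD + AB,
  ∂BDE = DE − BE + BD.
As a 10×5 matrix over Z this has rank 5, with invariant factors (1,1,1,1,1).

Now H_k = ker ∂_k / im ∂_{k+1}, so:

  H_0: rank C_0 − rank ∂_1 = 5 − 4 = 1, and the invariant factors of ∂_1 are all 1, so H_0 = Z.
  H_1: rank ker ∂_1 − rank ∂_2 = (10 − 4) − 5 = 1, and the invariant factors of ∂_2 are all 1, so H_1 = Z.
  H_2: rank ker ∂_2 − rank ∂_3 = (5 − 5) − 0 = 0, and there is no ∂_3, so H_2 = 0.

Hence the Betti numbers are b_0 = 1, b_1 = 1, b_2 = 0.

b_0 = 1, b_1 = 1, b_2 = 0.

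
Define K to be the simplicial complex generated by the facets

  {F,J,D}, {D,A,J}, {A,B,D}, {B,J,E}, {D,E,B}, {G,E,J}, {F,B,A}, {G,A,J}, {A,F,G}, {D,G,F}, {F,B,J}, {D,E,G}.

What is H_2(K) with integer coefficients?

Order the vertices as A < B < D < E < F < G < J. Listing each simplex with vertices in this order, K has dimension 2 with simplices:

  0-simplices (7): A, B, D, E, F, G, J
  1-simplices (18): AB, AD, AF, AG, AJ, BD, BE, BF, BJ, DE, DF, DG, DJ, EG, EJ, FG, FJ, GJ
  2-simplices (12): ABD, ABF, ADJ, AFG, AGJ, BDE, BEJ, BFJ, DEG, DFG, DFJ, EGJ

so the chain groups are C_0 ≅ Z^7, C_1 ≅ Z^18, C_2 ≅ Z^12.

The boundary map ∂_1: C_1 → C_0 maps an edge to its endpoints' difference, ∂[p,q] = q − p. For instance
  ∂AF = F − A.
The resulting 7×18 matrix has rank 6, and its Smith normal form has invariant factors (1,1,1,1,1,1).

Boundary ∂_2: C_2 → C_1 sends each 2-simplex [p,q,r] to [q,r] − [p,r] + [p,q]. For instance
  ∂BEJ = EJ − BJ + BE,
  ∂ABD = BD − AD + AB.
The 18×12 boundary matrix has rank 12 and Smith normal form diag(1,1,1,1,1,1,1,1,1,1,1,2).

Computing H_k = (kernel of ∂_k) / (image of ∂_{k+1}):

  H_2: rank ker ∂_2 − rank ∂_3 = (12 − 12) − 0 = 0, and there is no ∂_3, so H_2 = 0.

H_2 ≅ 0.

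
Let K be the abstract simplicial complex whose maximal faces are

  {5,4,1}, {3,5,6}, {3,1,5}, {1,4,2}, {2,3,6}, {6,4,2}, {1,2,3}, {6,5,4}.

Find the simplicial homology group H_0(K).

Fix the vertex order 1 < 2 < 3 < 4 < 5 < 6 and write every simplex with vertices in increasing order. Then dim K = 2 and the simplices of K are:

  0-simplices (6): [1], [2], [3], [4], [5], [6]
  1-simplices (12): [1,2], [1,3], [1,4], [1,5], [2,3], [2,4], [2,6], [3,5], [3,6], [4,5], [4,6], [5,6]
  2-simplices (8): [1,2,3], [1,2,4], [1,3,5], [1,4,5], [2,3,6], [2,4,6], [3,5,6], [4,5,6]

giving chain groups C_0 ≅ Z^6, C_1 ≅ Z^12, C_2 ≅ Z^8.

∂_1: C_1 → C_0 sends each edge [p,q] (with p < q) to q − p.
As a 6×12 matrix over Z this has rank 5, with invariant factors (1,1,1,1,1).

The boundary map ∂_2: C_2 → C_1 sends each 2-simplex [p,q,r] to [q,r] − [p,r] + [p,q]. For instance
  ∂[1,2,3] = [2,3] − [1,3] + [1,2],
  ∂[1,4,5] = [4,5] − [1,5] + [1,4].
This gives a 12×8 integer matrix of rank 7; reducing to Smith normal form yields diagonal entries (1,1,1,1,1,1,1).

Computing H_k = (kernel of ∂_k) / (image of ∂_{k+1}):

  H_0: rank C_0 − rank ∂_1 = 6 − 5 = 1, and the invariant factors of ∂_1 are all 1, so H_0 ≅ Z.

(K is a triangulation of the 2-sphere S^2.)

H_0 = Z.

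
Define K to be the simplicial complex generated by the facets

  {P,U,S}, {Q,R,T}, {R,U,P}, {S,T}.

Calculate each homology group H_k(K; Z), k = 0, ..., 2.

H_0 ≅ Z,  H_1 ≅ Z,  H_2 = 0.

Take the total order P < Q < R < S < T < U on the vertex set. Then K (dimension 2) consists of the simplices:

  0-simplices (6): P, Q, R, S, T, U
  1-simplices (9): PR, PS, PU, QR, QT, RT, RU, ST, SU
  2-simplices (3): PRU, PSU, QRT

Hence C_0 ≅ Z^6, C_1 ≅ Z^9, C_2 ≅ Z^3.

The boundary map ∂_1: C_1 → C_0 maps an edge to its endpoints' difference, ∂[p,q] = q − p.
As a 6×9 matrix over Z this has rank 5, with invariant factors (1,1,1,1,1).

The boundary map ∂_2: C_2 → C_1 acts by ∂[p,q,r] = [q,r] − [p,r] + [p,q]. For instance
  ∂QRT = RT − QT + QR,
  ∂PRU = RU − PU + PR.
The resulting 9×3 matrix has rank 3, and its Smith normal form has invariant factors (1,1,1).

Now H_k = ker ∂_k / im ∂_{k+1}, so:

  H_0: rank C_0 − rank ∂_1 = 6 − 5 = 1, and the invariant factors of ∂_1 are all 1, so H_0 = Z.
  H_1: rank ker ∂_1 − rank ∂_2 = (9 − 5) − 3 = 1, and the invariant factors of ∂_2 are all 1, so H_1 = Z.
  H_2: rank ker ∂_2 − rank ∂_3 = (3 − 3) − 0 = 0, and there is no ∂_3, so H_2 = 0.

As a check, the Euler characteristic is 6 − 9 + 3 = 0, which agrees with 1 − 1 + 0 = 0.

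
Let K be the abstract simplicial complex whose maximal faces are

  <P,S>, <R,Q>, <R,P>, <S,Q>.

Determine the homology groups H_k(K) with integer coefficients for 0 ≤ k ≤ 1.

We work with the vertex ordering P < Q < R < S. The simplices of K, each written with vertices in increasing order, are:

  0-simplices (4): P, Q, R, S
  1-simplices (4): PR, PS, QR, QS

so the chain groups are C_0 ≅ Z^4, C_1 ≅ Z^4.

The boundary map ∂_1: C_1 → C_0 is given by ∂[p,q] = [q] − [p]. For instance
  ∂QS = S − Q.
As a 4×4 matrix over Z this has rank 3, with invariant factors (1,1,1).

Reading off H_k = ker ∂_k / im ∂_{k+1}:

  H_0: rank C_0 − rank ∂_1 = 4 − 3 = 1, and the invariant factors of ∂_1 are all 1, so H_0 ≅ Z.
  H_1: rank ker ∂_1 − rank ∂_2 = (4 − 3) − 0 = 1, and there is no ∂_2, so H_1 ≅ Z.

(K is a triangulation of the circle S^1.)

H_0 ≅ Z,  H_1 ≅ Z.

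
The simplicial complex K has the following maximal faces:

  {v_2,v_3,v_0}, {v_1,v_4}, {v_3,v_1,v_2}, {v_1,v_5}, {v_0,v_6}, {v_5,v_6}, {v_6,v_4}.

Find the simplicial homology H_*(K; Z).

H_0 = Z,  H_1 = Z^2,  H_2 = 0.

Fix the vertex order v_0 < v_1 < v_2 < v_3 < v_4 < v_5 < v_6 and write every simplex with vertices in increasing order. Then dim K = 2 and the simplices of K are:

  0-simplices (7): [v_0], [v_1], [v_2], [v_3], [v_4], [v_5], [v_6]
  1-simplices (10): [v_0,v_2], [v_0,v_3], [v_0,v_6], [v_1,v_2], [v_1,v_3], [v_1,v_4], [v_1,v_5], [v_2,v_3], [v_4,v_6], [v_5,v_6]
  2-simplices (2): [v_0,v_2,v_3], [v_1,v_2,v_3]

so the chain groups are C_0 ≅ Z^7, C_1 ≅ Z^10, C_2 ≅ Z^2.

The boundary map ∂_1: C_1 → C_0 maps an edge to its endpoints' difference, ∂[p,q] = q − p. For instance
  ∂[v_0,v_6] = [v_6] − [v_0].
This gives a 7×10 integer matrix of rank 6; reducing to Smith normal form yields diagonal entries (1,1,1,1,1,1).

Boundary ∂_2: C_2 → C_1 acts by ∂[p,q,r] = [q,r] − [p,r] + [p,q]. For instance
  ∂[v_1,v_2,v_3] = [v_2,v_3] − [v_1,v_3] + [v_1,v_2],
  ∂[v_0,v_2,v_3] = [v_2,v_3] − [v_0,v_3] + [v_0,v_2].
As a 10×2 matrix over Z this has rank 2, with invariant factors (1,1).

From H_k ≅ ker(∂_k) / im(∂_{k+1}) we obtain:

  H_0: rank C_0 − rank ∂_1 = 7 − 6 = 1, and the invariant factors of ∂_1 are all 1, so H_0 = Z.
  H_1: rank ker ∂_1 − rank ∂_2 = (10 − 6) − 2 = 2, and the invariant factors of ∂_2 are all 1, so H_1 = Z^2.
  H_2: rank ker ∂_2 − rank ∂_3 = (2 − 2) − 0 = 0, and there is no ∂_3, so H_2 = 0.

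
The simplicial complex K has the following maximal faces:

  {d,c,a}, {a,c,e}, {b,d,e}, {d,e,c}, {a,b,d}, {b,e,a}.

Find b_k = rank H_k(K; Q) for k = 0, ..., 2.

b_0 = 1, b_1 = 0, b_2 = 1.

K has 5 vertices, 9 edges, 6 triangles.
rank ∂_0 = 0, rank ∂_1 = 4 ⇒ b_0 = 5 − 0 − 4 = 1; all invariant factors of ∂_1 are 1 so no torsion. So H_0 = Z.
rank ∂_1 = 4, rank ∂_2 = 5 ⇒ b_1 = 9 − 4 − 5 = 0; all invariant factors of ∂_2 are 1 so no torsion. So H_1 = 0.
rank ∂_2 = 5, rank ∂_3 = 0 ⇒ b_2 = 6 − 5 − 0 = 1. So H_2 = Z.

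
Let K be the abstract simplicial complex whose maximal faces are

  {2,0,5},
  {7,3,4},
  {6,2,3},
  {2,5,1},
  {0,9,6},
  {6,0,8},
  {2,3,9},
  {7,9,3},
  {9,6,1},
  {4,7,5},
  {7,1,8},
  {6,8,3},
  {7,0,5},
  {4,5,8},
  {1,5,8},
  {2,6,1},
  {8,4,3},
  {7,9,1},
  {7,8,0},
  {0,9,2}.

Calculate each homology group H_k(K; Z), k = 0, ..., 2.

H_0 = Z,  H_1 = Z ⊕ Z/2,  H_2 = 0.

Take the total order 0 < 1 < 2 < 3 < 4 < 5 < 6 < 7 < 8 < 9 on the vertex set. Then K (dimension 2) consists of the simplices:

  0-simplices (10): [0], [1], [2], [3], [4], [5], [6], [7], [8], [9]
  1-simplices (30): (30 of them)
  2-simplices (20): (20 of them)

giving chain groups C_0 ≅ Z^10, C_1 ≅ Z^30, C_2 ≅ Z^20.

Boundary ∂_1: C_1 → C_0 maps an edge to its endpoints' difference, ∂[p,q] = q − p. For instance
  ∂[3,9] = [9] − [3].
The 10×30 boundary matrix has rank 9 and Smith normal form diag(1,1,1,1,1,1,1,1,1).

∂_2: C_2 → C_1 maps a triangle to the signed sum of its edges. For instance
  ∂[1,7,8] = [7,8] − [1,8] + [1,7],
  ∂[1,7,9] = [7,9] − [1,9] + [1,7].
This gives a 30×20 integer matrix of rank 20; reducing to Smith normal form yields diagonal entries (1,1,1,1,1,1,1,1,1,1,1,1,1,1,1,1,1,1,1,2).

Computing H_k = (kernel of ∂_k) / (image of ∂_{k+1}):

  H_0: rank C_0 − rank ∂_1 = 10 − 9 = 1, and the invariant factors of ∂_1 are all 1, so H_0 ≅ Z.
  H_1: rank ker ∂_1 − rank ∂_2 = (30 − 9) − 20 = 1, and ∂_2 has invariant factor 2 > 1, so H_1 ≅ Z ⊕ Z/2.
  H_2: rank ker ∂_2 − rank ∂_3 = (20 − 20) − 0 = 0, and there is no ∂_3, so H_2 ≅ 0.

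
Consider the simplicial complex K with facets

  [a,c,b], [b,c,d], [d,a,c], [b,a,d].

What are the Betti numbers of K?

We work with the vertex ordering a < b < c < d. The simplices of K, each written with vertices in increasing order, are:

  0-simplices (4): a, b, c, d
  1-simplices (6): ab, ac, ad, bc, bd, cd
  2-simplices (4): abc, abd, acd, bcd

Hence C_0 ≅ Z^4, C_1 ≅ Z^6, C_2 ≅ Z^4.

The boundary map ∂_1: C_1 → C_0 is given by ∂[p,q] = [q] − [p]. For instance
  ∂ac = c − a.
The resulting 4×6 matrix has rank 3, and its Smith normal form has invariant factors (1,1,1).

Boundary ∂_2: C_2 → C_1 maps a triangle to the signed sum of its edges. For instance
  ∂abc = bc − ac + ab,
  ∂bcd = cd − bd + bc.
The 6×4 boundary matrix has rank 3 and Smith normal form diag(1,1,1).

Now H_k = ker ∂_k / im ∂_{k+1}, so:

  H_0: rank C_0 − rank ∂_1 = 4 − 3 = 1, and the invariant factors of ∂_1 are all 1, so H_0 ≅ Z.
  H_1: rank ker ∂_1 − rank ∂_2 = (6 − 3) − 3 = 0, and the invariant factors of ∂_2 are all 1, so H_1 ≅ 0.
  H_2: rank ker ∂_2 − rank ∂_3 = (4 − 3) − 0 = 1, and there is no ∂_3, so H_2 ≅ Z.

Hence the Betti numbers are b_0 = 1, b_1 = 0, b_2 = 1.

b_0 = 1, b_1 = 0, b_2 = 1.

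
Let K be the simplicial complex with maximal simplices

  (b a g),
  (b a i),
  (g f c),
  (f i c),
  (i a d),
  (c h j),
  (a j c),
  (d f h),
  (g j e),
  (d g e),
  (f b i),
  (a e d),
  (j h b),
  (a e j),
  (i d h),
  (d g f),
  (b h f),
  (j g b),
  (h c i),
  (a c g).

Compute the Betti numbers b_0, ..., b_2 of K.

Fix the vertex order a < b < c < d < e < f < g < h < i < j and write every simplex with vertices in increasing order. Then dim K = 2 and the simplices of K are:

  0-simplices (10): a, b, c, d, e, f, g, h, i, j
  1-simplices (30): ab, ac, ad, ae, ag, ai, aj, bf, bg, bh, bi, bj, cf, cg, ch, ci, cj, de, df, dg, dh, di, eg, ej, fg, fh, fi, gj, hi, hj
  2-simplices (20): abg, abi, acg, acj, ade, adi, aej, bfh, bfi, bgj, bhj, cfg, cfi, chi, chj, deg, dfg, dfh, dhi, egj

so the chain groups are C_0 ≅ Z^10, C_1 ≅ Z^30, C_2 ≅ Z^20.

∂_1: C_1 → C_0 maps an edge to its endpoints' difference, ∂[p,q] = q − p. For instance
  ∂fg = g − f.
This gives a 10×30 integer matrix of rank 9; reducing to Smith normal form yields diagonal entries (1,1,1,1,1,1,1,1,1).

∂_2: C_2 → C_1 sends each 2-simplex [p,q,r] to [q,r] − [p,r] + [p,q]. For instance
  ∂ade = de − ae + ad,
  ∂bhj = hj − bj + bh.
The resulting 30×20 matrix has rank 20, and its Smith normal form has invariant factors (1,1,1,1,1,1,1,1,1,1,1,1,1,1,1,1,1,1,1,2).

From H_k ≅ ker(∂_k) / im(∂_{k+1}) we obtain:

  H_0: rank C_0 − rank ∂_1 = 10 − 9 = 1, and the invariant factors of ∂_1 are all 1, so H_0 = Z.
  H_1: rank ker ∂_1 − rank ∂_2 = (30 − 9) − 20 = 1, and ∂_2 has invariant factor 2 > 1, so H_1 = Z ⊕ Z/2Z.
  H_2: rank ker ∂_2 − rank ∂_3 = (20 − 20) − 0 = 0, and there is no ∂_3, so H_2 = 0.

As a check, the Euler characteristic is 10 − 30 + 20 = 0, which agrees with 1 − 1 + 0 = 0.

Hence the Betti numbers are b_0 = 1, b_1 = 1, b_2 = 0.

b_0 = 1, b_1 = 1, b_2 = 0.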